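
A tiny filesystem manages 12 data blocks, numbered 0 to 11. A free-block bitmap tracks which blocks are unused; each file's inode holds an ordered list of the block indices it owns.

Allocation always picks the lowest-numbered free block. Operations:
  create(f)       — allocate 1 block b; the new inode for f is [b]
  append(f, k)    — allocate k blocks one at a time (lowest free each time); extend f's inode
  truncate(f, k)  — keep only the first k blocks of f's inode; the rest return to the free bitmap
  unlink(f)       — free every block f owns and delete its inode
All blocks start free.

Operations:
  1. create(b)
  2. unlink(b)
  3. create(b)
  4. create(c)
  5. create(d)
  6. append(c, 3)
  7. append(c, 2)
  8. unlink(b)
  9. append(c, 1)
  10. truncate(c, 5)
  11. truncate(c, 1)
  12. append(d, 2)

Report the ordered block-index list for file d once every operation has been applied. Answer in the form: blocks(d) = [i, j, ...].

blocks(d) = [2, 0, 3]

after create(b) → b:[0]  free=[F...........]
after unlink(b) →   free=[............]
after create(b) → b:[0]  free=[F...........]
after create(c) → b:[0], c:[1]  free=[FF..........]
after create(d) → b:[0], c:[1], d:[2]  free=[FFF.........]
after append(c, 3) → b:[0], c:[1, 3, 4, 5], d:[2]  free=[FFFFFF......]
after append(c, 2) → b:[0], c:[1, 3, 4, 5, 6, 7], d:[2]  free=[FFFFFFFF....]
after unlink(b) → c:[1, 3, 4, 5, 6, 7], d:[2]  free=[.FFFFFFF....]
after append(c, 1) → c:[1, 3, 4, 5, 6, 7, 0], d:[2]  free=[FFFFFFFF....]
after truncate(c, 5) → c:[1, 3, 4, 5, 6], d:[2]  free=[.FFFFFF.....]
after truncate(c, 1) → c:[1], d:[2]  free=[.FF.........]
after append(d, 2) → c:[1], d:[2, 0, 3]  free=[FFFF........]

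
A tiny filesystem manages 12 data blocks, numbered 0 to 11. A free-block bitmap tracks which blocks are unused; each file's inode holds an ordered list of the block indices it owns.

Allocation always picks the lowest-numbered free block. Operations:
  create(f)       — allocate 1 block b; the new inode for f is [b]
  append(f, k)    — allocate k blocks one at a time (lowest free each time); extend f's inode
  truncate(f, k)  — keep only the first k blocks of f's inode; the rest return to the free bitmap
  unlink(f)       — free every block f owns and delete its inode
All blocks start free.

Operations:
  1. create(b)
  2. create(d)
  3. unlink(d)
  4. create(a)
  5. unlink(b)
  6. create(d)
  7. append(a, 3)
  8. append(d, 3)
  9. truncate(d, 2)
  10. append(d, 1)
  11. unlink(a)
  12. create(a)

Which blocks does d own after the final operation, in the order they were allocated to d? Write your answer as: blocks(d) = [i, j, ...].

blocks(d) = [0, 5, 6]

[1] create(b) — b=0 (map F...........)
[2] create(d) — b=0 d=1 (map FF..........)
[3] unlink(d) — b=0 (map F...........)
[4] create(a) — a=1 b=0 (map FF..........)
[5] unlink(b) — a=1 (map .F..........)
[6] create(d) — a=1 d=0 (map FF..........)
[7] append(a, 3) — a=1,2,3,4 d=0 (map FFFFF.......)
[8] append(d, 3) — a=1,2,3,4 d=0,5,6,7 (map FFFFFFFF....)
[9] truncate(d, 2) — a=1,2,3,4 d=0,5 (map FFFFFF......)
[10] append(d, 1) — a=1,2,3,4 d=0,5,6 (map FFFFFFF.....)
[11] unlink(a) — d=0,5,6 (map F....FF.....)
[12] create(a) — a=1 d=0,5,6 (map FF...FF.....)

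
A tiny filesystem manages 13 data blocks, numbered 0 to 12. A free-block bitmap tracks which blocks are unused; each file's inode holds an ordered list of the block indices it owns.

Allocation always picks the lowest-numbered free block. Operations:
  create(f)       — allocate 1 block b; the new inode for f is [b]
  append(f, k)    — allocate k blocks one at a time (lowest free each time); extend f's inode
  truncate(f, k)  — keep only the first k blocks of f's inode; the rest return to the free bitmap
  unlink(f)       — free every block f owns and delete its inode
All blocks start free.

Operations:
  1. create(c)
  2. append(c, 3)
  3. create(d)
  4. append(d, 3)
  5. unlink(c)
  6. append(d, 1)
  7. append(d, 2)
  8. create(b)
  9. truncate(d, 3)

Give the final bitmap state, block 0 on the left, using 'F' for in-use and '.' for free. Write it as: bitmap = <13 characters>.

bitmap = ...FFFF......

create(c): bitmap=F............ | c=[0]
append(c, 3): bitmap=FFFF......... | c=[0, 1, 2, 3]
create(d): bitmap=FFFFF........ | c=[0, 1, 2, 3] d=[4]
append(d, 3): bitmap=FFFFFFFF..... | c=[0, 1, 2, 3] d=[4, 5, 6, 7]
unlink(c): bitmap=....FFFF..... | d=[4, 5, 6, 7]
append(d, 1): bitmap=F...FFFF..... | d=[4, 5, 6, 7, 0]
append(d, 2): bitmap=FFF.FFFF..... | d=[4, 5, 6, 7, 0, 1, 2]
create(b): bitmap=FFFFFFFF..... | b=[3] d=[4, 5, 6, 7, 0, 1, 2]
truncate(d, 3): bitmap=...FFFF...... | b=[3] d=[4, 5, 6]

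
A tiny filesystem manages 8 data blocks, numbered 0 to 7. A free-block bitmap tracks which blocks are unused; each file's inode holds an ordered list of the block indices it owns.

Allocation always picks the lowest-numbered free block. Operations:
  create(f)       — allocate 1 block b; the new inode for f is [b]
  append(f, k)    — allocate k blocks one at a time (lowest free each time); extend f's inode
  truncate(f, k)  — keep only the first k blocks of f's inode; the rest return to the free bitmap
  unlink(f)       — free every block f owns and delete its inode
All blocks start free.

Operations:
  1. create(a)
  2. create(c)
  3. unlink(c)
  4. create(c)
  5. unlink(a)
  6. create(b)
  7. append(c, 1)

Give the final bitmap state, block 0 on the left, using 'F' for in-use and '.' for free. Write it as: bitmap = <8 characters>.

bitmap = FFF.....

[1] create(a) — a=0 (map F.......)
[2] create(c) — a=0 c=1 (map FF......)
[3] unlink(c) — a=0 (map F.......)
[4] create(c) — a=0 c=1 (map FF......)
[5] unlink(a) — c=1 (map .F......)
[6] create(b) — b=0 c=1 (map FF......)
[7] append(c, 1) — b=0 c=1,2 (map FFF.....)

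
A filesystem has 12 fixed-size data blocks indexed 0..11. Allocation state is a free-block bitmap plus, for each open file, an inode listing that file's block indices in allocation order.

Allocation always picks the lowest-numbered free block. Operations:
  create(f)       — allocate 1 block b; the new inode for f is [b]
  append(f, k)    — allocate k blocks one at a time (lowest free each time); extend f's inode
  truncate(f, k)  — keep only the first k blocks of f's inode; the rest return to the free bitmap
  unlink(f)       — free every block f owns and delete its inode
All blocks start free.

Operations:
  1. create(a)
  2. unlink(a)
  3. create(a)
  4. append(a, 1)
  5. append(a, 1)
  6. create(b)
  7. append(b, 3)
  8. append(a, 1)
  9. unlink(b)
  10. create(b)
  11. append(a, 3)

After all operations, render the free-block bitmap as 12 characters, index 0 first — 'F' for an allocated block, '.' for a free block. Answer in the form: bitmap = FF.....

bitmap = FFFFFFFF....

after create(a) → a:[0]  free=[F...........]
after unlink(a) →   free=[............]
after create(a) → a:[0]  free=[F...........]
after append(a, 1) → a:[0, 1]  free=[FF..........]
after append(a, 1) → a:[0, 1, 2]  free=[FFF.........]
after create(b) → a:[0, 1, 2], b:[3]  free=[FFFF........]
after append(b, 3) → a:[0, 1, 2], b:[3, 4, 5, 6]  free=[FFFFFFF.....]
after append(a, 1) → a:[0, 1, 2, 7], b:[3, 4, 5, 6]  free=[FFFFFFFF....]
after unlink(b) → a:[0, 1, 2, 7]  free=[FFF....F....]
after create(b) → a:[0, 1, 2, 7], b:[3]  free=[FFFF...F....]
after append(a, 3) → a:[0, 1, 2, 7, 4, 5, 6], b:[3]  free=[FFFFFFFF....]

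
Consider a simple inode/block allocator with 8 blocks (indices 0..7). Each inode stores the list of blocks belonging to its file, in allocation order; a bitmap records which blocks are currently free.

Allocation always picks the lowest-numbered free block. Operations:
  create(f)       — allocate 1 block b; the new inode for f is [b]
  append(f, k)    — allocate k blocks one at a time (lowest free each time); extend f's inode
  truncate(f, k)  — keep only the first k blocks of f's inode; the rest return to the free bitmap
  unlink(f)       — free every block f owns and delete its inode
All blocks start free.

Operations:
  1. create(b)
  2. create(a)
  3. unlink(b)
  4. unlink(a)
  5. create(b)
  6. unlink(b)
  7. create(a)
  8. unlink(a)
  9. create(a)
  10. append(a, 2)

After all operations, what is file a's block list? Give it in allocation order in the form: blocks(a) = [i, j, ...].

after create(b) → b:[0]  free=[F.......]
after create(a) → a:[1], b:[0]  free=[FF......]
after unlink(b) → a:[1]  free=[.F......]
after unlink(a) →   free=[........]
after create(b) → b:[0]  free=[F.......]
after unlink(b) →   free=[........]
after create(a) → a:[0]  free=[F.......]
after unlink(a) →   free=[........]
after create(a) → a:[0]  free=[F.......]
after append(a, 2) → a:[0, 1, 2]  free=[FFF.....]

blocks(a) = [0, 1, 2]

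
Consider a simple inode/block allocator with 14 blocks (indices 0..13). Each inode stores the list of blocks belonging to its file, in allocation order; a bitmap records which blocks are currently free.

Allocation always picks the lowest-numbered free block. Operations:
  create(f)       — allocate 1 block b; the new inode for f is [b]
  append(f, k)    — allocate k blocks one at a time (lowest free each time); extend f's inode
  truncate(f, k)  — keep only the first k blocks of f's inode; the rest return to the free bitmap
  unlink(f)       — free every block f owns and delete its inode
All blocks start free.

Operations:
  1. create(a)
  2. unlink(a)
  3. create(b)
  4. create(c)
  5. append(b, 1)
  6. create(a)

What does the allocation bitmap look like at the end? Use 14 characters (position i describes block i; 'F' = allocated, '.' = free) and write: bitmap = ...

bitmap = FFFF..........

create(a): bitmap=F............. | a=[0]
unlink(a): bitmap=.............. | 
create(b): bitmap=F............. | b=[0]
create(c): bitmap=FF............ | b=[0] c=[1]
append(b, 1): bitmap=FFF........... | b=[0, 2] c=[1]
create(a): bitmap=FFFF.......... | a=[3] b=[0, 2] c=[1]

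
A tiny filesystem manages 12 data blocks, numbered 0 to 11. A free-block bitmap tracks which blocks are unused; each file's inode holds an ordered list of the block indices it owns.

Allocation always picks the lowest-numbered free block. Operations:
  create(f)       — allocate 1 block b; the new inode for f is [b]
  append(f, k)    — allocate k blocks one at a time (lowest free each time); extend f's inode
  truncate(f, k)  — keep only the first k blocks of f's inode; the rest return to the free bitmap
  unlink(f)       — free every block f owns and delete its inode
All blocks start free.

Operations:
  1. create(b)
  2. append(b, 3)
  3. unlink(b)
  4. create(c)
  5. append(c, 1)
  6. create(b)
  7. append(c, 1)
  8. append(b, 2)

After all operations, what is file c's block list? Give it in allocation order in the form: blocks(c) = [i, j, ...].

blocks(c) = [0, 1, 3]

[1] create(b) — b=0 (map F...........)
[2] append(b, 3) — b=0,1,2,3 (map FFFF........)
[3] unlink(b) —  (map ............)
[4] create(c) — c=0 (map F...........)
[5] append(c, 1) — c=0,1 (map FF..........)
[6] create(b) — b=2 c=0,1 (map FFF.........)
[7] append(c, 1) — b=2 c=0,1,3 (map FFFF........)
[8] append(b, 2) — b=2,4,5 c=0,1,3 (map FFFFFF......)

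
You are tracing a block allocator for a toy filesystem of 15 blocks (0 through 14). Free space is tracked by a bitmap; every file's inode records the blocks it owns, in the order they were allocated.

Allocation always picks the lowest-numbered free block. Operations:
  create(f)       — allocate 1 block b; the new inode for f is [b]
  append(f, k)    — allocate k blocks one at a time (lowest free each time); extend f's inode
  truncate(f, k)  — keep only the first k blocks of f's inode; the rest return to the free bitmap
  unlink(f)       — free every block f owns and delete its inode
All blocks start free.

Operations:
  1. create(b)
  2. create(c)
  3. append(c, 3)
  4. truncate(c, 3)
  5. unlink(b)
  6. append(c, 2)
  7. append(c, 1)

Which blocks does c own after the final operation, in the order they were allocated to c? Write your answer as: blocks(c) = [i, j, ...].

blocks(c) = [1, 2, 3, 0, 4, 5]

  1. create(b)  ⇒  F..............  {b→[0]}
  2. create(c)  ⇒  FF.............  {b→[0]; c→[1]}
  3. append(c, 3)  ⇒  FFFFF..........  {b→[0]; c→[1, 2, 3, 4]}
  4. truncate(c, 3)  ⇒  FFFF...........  {b→[0]; c→[1, 2, 3]}
  5. unlink(b)  ⇒  .FFF...........  {c→[1, 2, 3]}
  6. append(c, 2)  ⇒  FFFFF..........  {c→[1, 2, 3, 0, 4]}
  7. append(c, 1)  ⇒  FFFFFF.........  {c→[1, 2, 3, 0, 4, 5]}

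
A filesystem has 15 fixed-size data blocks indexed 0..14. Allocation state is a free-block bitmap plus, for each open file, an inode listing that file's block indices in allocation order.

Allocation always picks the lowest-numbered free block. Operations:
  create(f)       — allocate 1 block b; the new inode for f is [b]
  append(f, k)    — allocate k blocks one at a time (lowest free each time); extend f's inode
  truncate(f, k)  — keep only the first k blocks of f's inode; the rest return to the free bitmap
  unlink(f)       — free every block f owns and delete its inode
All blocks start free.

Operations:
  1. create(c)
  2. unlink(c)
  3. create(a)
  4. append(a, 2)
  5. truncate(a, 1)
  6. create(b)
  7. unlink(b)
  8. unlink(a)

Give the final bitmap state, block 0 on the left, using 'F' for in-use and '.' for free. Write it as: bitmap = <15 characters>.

  1. create(c)  ⇒  F..............  {c→[0]}
  2. unlink(c)  ⇒  ...............  {}
  3. create(a)  ⇒  F..............  {a→[0]}
  4. append(a, 2)  ⇒  FFF............  {a→[0, 1, 2]}
  5. truncate(a, 1)  ⇒  F..............  {a→[0]}
  6. create(b)  ⇒  FF.............  {a→[0]; b→[1]}
  7. unlink(b)  ⇒  F..............  {a→[0]}
  8. unlink(a)  ⇒  ...............  {}

bitmap = ...............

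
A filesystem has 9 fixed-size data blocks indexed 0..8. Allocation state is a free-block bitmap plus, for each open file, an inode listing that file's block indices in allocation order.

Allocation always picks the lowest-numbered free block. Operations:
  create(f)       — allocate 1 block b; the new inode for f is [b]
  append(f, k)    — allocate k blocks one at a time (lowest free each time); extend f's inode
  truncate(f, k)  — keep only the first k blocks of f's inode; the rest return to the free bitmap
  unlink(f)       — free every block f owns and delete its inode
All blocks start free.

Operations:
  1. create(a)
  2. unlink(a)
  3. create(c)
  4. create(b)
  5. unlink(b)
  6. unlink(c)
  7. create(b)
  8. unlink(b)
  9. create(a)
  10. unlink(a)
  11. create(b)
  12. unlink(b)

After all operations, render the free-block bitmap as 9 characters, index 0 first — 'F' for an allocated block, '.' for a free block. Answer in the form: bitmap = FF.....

bitmap = .........

[1] create(a) — a=0 (map F........)
[2] unlink(a) —  (map .........)
[3] create(c) — c=0 (map F........)
[4] create(b) — b=1 c=0 (map FF.......)
[5] unlink(b) — c=0 (map F........)
[6] unlink(c) —  (map .........)
[7] create(b) — b=0 (map F........)
[8] unlink(b) —  (map .........)
[9] create(a) — a=0 (map F........)
[10] unlink(a) —  (map .........)
[11] create(b) — b=0 (map F........)
[12] unlink(b) —  (map .........)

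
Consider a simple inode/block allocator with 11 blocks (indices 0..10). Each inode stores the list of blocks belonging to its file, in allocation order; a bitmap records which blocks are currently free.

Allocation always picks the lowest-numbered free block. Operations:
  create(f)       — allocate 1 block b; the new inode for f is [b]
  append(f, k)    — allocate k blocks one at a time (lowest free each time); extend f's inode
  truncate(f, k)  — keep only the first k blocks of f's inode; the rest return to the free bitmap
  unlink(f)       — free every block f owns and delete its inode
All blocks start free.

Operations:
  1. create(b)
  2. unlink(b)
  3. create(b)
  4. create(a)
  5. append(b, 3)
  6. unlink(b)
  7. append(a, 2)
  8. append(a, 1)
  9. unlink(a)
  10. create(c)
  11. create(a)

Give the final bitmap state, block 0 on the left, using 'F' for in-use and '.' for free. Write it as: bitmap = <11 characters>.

[1] create(b) — b=0 (map F..........)
[2] unlink(b) —  (map ...........)
[3] create(b) — b=0 (map F..........)
[4] create(a) — a=1 b=0 (map FF.........)
[5] append(b, 3) — a=1 b=0,2,3,4 (map FFFFF......)
[6] unlink(b) — a=1 (map .F.........)
[7] append(a, 2) — a=1,0,2 (map FFF........)
[8] append(a, 1) — a=1,0,2,3 (map FFFF.......)
[9] unlink(a) —  (map ...........)
[10] create(c) — c=0 (map F..........)
[11] create(a) — a=1 c=0 (map FF.........)

bitmap = FF.........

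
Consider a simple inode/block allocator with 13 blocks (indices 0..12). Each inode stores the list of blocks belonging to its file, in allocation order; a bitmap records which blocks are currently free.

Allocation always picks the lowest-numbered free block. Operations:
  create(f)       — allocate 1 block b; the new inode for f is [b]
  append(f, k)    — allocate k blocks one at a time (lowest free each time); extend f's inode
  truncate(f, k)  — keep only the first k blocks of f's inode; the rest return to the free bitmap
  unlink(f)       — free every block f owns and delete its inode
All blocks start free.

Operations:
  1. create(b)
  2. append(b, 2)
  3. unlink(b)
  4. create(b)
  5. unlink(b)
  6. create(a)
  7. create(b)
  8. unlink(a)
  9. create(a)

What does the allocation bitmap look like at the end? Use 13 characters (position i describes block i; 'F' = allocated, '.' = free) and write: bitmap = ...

bitmap = FF...........

[1] create(b) — b=0 (map F............)
[2] append(b, 2) — b=0,1,2 (map FFF..........)
[3] unlink(b) —  (map .............)
[4] create(b) — b=0 (map F............)
[5] unlink(b) —  (map .............)
[6] create(a) — a=0 (map F............)
[7] create(b) — a=0 b=1 (map FF...........)
[8] unlink(a) — b=1 (map .F...........)
[9] create(a) — a=0 b=1 (map FF...........)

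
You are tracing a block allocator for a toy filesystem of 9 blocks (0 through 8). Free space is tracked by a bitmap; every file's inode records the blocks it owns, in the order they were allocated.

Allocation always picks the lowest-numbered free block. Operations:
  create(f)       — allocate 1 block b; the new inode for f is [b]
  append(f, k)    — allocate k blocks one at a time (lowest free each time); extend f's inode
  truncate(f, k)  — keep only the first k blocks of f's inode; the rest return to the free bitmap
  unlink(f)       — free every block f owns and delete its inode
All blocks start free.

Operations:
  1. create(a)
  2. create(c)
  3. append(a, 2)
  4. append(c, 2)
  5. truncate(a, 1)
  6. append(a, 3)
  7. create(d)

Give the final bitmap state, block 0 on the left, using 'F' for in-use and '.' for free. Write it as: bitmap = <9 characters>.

  1. create(a)  ⇒  F........  {a→[0]}
  2. create(c)  ⇒  FF.......  {a→[0]; c→[1]}
  3. append(a, 2)  ⇒  FFFF.....  {a→[0, 2, 3]; c→[1]}
  4. append(c, 2)  ⇒  FFFFFF...  {a→[0, 2, 3]; c→[1, 4, 5]}
  5. truncate(a, 1)  ⇒  FF..FF...  {a→[0]; c→[1, 4, 5]}
  6. append(a, 3)  ⇒  FFFFFFF..  {a→[0, 2, 3, 6]; c→[1, 4, 5]}
  7. create(d)  ⇒  FFFFFFFF.  {a→[0, 2, 3, 6]; c→[1, 4, 5]; d→[7]}

bitmap = FFFFFFFF.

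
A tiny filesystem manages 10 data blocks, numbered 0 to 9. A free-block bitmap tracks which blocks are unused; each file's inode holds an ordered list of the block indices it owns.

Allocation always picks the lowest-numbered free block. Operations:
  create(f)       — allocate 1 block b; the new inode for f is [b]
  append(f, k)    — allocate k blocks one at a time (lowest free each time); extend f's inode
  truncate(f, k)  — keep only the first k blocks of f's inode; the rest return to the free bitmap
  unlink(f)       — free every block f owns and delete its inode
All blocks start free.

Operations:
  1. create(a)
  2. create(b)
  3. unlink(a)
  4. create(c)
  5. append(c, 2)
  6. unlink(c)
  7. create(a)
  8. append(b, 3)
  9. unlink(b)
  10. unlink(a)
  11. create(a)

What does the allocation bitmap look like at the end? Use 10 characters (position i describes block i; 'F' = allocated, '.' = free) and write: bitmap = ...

bitmap = F.........

  1. create(a)  ⇒  F.........  {a→[0]}
  2. create(b)  ⇒  FF........  {a→[0]; b→[1]}
  3. unlink(a)  ⇒  .F........  {b→[1]}
  4. create(c)  ⇒  FF........  {b→[1]; c→[0]}
  5. append(c, 2)  ⇒  FFFF......  {b→[1]; c→[0, 2, 3]}
  6. unlink(c)  ⇒  .F........  {b→[1]}
  7. create(a)  ⇒  FF........  {a→[0]; b→[1]}
  8. append(b, 3)  ⇒  FFFFF.....  {a→[0]; b→[1, 2, 3, 4]}
  9. unlink(b)  ⇒  F.........  {a→[0]}
  10. unlink(a)  ⇒  ..........  {}
  11. create(a)  ⇒  F.........  {a→[0]}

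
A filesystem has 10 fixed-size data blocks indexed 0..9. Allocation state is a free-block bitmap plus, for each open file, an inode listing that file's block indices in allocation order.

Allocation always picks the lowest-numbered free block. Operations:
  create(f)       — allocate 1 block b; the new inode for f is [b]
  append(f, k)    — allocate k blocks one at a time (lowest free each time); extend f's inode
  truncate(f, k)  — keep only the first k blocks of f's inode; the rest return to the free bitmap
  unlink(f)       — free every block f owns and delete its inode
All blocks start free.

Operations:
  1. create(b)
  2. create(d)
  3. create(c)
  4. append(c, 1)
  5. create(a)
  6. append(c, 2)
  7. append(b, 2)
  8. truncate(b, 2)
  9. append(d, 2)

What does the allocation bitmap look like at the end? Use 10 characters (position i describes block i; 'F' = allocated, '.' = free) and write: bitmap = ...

  1. create(b)  ⇒  F.........  {b→[0]}
  2. create(d)  ⇒  FF........  {b→[0]; d→[1]}
  3. create(c)  ⇒  FFF.......  {b→[0]; c→[2]; d→[1]}
  4. append(c, 1)  ⇒  FFFF......  {b→[0]; c→[2, 3]; d→[1]}
  5. create(a)  ⇒  FFFFF.....  {a→[4]; b→[0]; c→[2, 3]; d→[1]}
  6. append(c, 2)  ⇒  FFFFFFF...  {a→[4]; b→[0]; c→[2, 3, 5, 6]; d→[1]}
  7. append(b, 2)  ⇒  FFFFFFFFF.  {a→[4]; b→[0, 7, 8]; c→[2, 3, 5, 6]; d→[1]}
  8. truncate(b, 2)  ⇒  FFFFFFFF..  {a→[4]; b→[0, 7]; c→[2, 3, 5, 6]; d→[1]}
  9. append(d, 2)  ⇒  FFFFFFFFFF  {a→[4]; b→[0, 7]; c→[2, 3, 5, 6]; d→[1, 8, 9]}

bitmap = FFFFFFFFFF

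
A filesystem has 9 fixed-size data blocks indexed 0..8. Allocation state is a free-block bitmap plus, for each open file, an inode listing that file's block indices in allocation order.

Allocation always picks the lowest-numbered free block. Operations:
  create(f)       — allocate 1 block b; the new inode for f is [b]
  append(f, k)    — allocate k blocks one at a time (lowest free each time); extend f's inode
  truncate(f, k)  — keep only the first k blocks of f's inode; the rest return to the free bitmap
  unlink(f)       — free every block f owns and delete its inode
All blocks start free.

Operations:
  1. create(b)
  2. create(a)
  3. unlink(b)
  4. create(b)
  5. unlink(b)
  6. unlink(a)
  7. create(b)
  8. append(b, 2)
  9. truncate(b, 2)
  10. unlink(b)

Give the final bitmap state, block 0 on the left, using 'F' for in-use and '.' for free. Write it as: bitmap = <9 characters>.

create(b): bitmap=F........ | b=[0]
create(a): bitmap=FF....... | a=[1] b=[0]
unlink(b): bitmap=.F....... | a=[1]
create(b): bitmap=FF....... | a=[1] b=[0]
unlink(b): bitmap=.F....... | a=[1]
unlink(a): bitmap=......... | 
create(b): bitmap=F........ | b=[0]
append(b, 2): bitmap=FFF...... | b=[0, 1, 2]
truncate(b, 2): bitmap=FF....... | b=[0, 1]
unlink(b): bitmap=......... | 

bitmap = .........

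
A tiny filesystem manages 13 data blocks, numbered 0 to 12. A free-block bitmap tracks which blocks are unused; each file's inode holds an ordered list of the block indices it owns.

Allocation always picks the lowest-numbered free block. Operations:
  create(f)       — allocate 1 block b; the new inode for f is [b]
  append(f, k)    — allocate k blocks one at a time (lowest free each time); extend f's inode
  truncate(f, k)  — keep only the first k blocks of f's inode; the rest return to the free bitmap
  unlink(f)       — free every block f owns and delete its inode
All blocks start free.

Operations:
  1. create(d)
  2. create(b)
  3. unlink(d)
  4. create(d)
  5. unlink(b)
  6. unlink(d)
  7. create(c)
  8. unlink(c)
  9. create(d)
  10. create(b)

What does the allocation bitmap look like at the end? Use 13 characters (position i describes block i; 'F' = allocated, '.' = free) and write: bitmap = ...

bitmap = FF...........

after create(d) → d:[0]  free=[F............]
after create(b) → b:[1], d:[0]  free=[FF...........]
after unlink(d) → b:[1]  free=[.F...........]
after create(d) → b:[1], d:[0]  free=[FF...........]
after unlink(b) → d:[0]  free=[F............]
after unlink(d) →   free=[.............]
after create(c) → c:[0]  free=[F............]
after unlink(c) →   free=[.............]
after create(d) → d:[0]  free=[F............]
after create(b) → b:[1], d:[0]  free=[FF...........]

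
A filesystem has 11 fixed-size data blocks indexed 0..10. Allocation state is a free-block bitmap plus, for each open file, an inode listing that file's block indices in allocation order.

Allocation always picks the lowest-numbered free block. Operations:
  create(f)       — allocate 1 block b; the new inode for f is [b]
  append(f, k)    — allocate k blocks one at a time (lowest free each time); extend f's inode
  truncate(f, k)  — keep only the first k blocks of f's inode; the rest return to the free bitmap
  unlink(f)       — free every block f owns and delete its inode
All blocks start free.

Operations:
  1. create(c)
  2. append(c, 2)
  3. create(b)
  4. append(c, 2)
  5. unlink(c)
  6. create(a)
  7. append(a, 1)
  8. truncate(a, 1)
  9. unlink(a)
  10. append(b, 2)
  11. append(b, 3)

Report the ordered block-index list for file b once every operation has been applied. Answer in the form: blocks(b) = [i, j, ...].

after create(c) → c:[0]  free=[F..........]
after append(c, 2) → c:[0, 1, 2]  free=[FFF........]
after create(b) → b:[3], c:[0, 1, 2]  free=[FFFF.......]
after append(c, 2) → b:[3], c:[0, 1, 2, 4, 5]  free=[FFFFFF.....]
after unlink(c) → b:[3]  free=[...F.......]
after create(a) → a:[0], b:[3]  free=[F..F.......]
after append(a, 1) → a:[0, 1], b:[3]  free=[FF.F.......]
after truncate(a, 1) → a:[0], b:[3]  free=[F..F.......]
after unlink(a) → b:[3]  free=[...F.......]
after append(b, 2) → b:[3, 0, 1]  free=[FF.F.......]
after append(b, 3) → b:[3, 0, 1, 2, 4, 5]  free=[FFFFFF.....]

blocks(b) = [3, 0, 1, 2, 4, 5]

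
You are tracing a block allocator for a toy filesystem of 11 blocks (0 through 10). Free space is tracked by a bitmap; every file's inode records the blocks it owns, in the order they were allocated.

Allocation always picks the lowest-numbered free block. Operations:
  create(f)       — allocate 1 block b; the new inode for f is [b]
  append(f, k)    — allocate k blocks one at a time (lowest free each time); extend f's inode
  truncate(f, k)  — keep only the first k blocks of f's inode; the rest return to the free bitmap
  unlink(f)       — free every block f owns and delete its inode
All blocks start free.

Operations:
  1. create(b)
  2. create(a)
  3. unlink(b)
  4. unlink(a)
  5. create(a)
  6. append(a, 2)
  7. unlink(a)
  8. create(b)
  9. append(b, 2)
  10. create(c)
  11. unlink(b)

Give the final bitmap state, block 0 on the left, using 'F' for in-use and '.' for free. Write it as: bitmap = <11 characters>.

bitmap = ...F.......

  1. create(b)  ⇒  F..........  {b→[0]}
  2. create(a)  ⇒  FF.........  {a→[1]; b→[0]}
  3. unlink(b)  ⇒  .F.........  {a→[1]}
  4. unlink(a)  ⇒  ...........  {}
  5. create(a)  ⇒  F..........  {a→[0]}
  6. append(a, 2)  ⇒  FFF........  {a→[0, 1, 2]}
  7. unlink(a)  ⇒  ...........  {}
  8. create(b)  ⇒  F..........  {b→[0]}
  9. append(b, 2)  ⇒  FFF........  {b→[0, 1, 2]}
  10. create(c)  ⇒  FFFF.......  {b→[0, 1, 2]; c→[3]}
  11. unlink(b)  ⇒  ...F.......  {c→[3]}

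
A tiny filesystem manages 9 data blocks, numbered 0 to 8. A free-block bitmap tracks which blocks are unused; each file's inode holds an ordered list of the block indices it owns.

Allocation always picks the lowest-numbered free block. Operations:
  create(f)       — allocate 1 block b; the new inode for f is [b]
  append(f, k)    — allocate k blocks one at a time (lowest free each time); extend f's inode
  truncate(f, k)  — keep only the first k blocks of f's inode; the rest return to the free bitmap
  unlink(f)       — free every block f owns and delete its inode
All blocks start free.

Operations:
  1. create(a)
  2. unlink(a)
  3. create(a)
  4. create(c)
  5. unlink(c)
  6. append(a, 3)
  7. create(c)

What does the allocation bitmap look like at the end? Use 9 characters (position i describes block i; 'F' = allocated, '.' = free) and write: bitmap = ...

create(a): bitmap=F........ | a=[0]
unlink(a): bitmap=......... | 
create(a): bitmap=F........ | a=[0]
create(c): bitmap=FF....... | a=[0] c=[1]
unlink(c): bitmap=F........ | a=[0]
append(a, 3): bitmap=FFFF..... | a=[0, 1, 2, 3]
create(c): bitmap=FFFFF.... | a=[0, 1, 2, 3] c=[4]

bitmap = FFFFF....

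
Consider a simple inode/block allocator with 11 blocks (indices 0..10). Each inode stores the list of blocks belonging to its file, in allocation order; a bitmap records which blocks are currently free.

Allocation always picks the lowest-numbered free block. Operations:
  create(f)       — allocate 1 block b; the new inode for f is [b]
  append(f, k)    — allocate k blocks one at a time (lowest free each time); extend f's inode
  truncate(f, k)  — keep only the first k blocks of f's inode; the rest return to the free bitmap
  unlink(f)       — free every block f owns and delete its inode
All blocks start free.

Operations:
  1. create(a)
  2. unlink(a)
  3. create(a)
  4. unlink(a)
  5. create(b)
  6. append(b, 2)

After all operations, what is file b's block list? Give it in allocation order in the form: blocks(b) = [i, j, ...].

[1] create(a) — a=0 (map F..........)
[2] unlink(a) —  (map ...........)
[3] create(a) — a=0 (map F..........)
[4] unlink(a) —  (map ...........)
[5] create(b) — b=0 (map F..........)
[6] append(b, 2) — b=0,1,2 (map FFF........)

blocks(b) = [0, 1, 2]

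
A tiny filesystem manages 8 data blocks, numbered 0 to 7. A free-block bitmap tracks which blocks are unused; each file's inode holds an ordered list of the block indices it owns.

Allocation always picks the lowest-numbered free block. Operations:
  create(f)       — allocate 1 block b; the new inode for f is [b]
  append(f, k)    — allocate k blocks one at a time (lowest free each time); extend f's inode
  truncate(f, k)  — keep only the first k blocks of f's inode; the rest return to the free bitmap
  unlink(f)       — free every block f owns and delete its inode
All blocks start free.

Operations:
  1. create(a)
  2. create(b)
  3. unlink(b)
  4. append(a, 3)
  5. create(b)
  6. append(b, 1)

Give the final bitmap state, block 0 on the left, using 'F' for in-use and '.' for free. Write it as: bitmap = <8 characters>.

bitmap = FFFFFF..

create(a): bitmap=F....... | a=[0]
create(b): bitmap=FF...... | a=[0] b=[1]
unlink(b): bitmap=F....... | a=[0]
append(a, 3): bitmap=FFFF.... | a=[0, 1, 2, 3]
create(b): bitmap=FFFFF... | a=[0, 1, 2, 3] b=[4]
append(b, 1): bitmap=FFFFFF.. | a=[0, 1, 2, 3] b=[4, 5]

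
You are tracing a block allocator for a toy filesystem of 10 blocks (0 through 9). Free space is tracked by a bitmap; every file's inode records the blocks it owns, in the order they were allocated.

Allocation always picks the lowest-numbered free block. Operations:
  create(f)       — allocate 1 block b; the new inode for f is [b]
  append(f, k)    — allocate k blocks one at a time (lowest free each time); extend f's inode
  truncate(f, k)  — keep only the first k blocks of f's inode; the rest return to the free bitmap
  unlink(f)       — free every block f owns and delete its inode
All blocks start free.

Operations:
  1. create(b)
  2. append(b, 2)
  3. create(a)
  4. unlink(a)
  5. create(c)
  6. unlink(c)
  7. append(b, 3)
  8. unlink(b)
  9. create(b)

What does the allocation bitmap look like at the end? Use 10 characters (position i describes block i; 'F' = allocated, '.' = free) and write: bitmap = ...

bitmap = F.........

create(b): bitmap=F......... | b=[0]
append(b, 2): bitmap=FFF....... | b=[0, 1, 2]
create(a): bitmap=FFFF...... | a=[3] b=[0, 1, 2]
unlink(a): bitmap=FFF....... | b=[0, 1, 2]
create(c): bitmap=FFFF...... | b=[0, 1, 2] c=[3]
unlink(c): bitmap=FFF....... | b=[0, 1, 2]
append(b, 3): bitmap=FFFFFF.... | b=[0, 1, 2, 3, 4, 5]
unlink(b): bitmap=.......... | 
create(b): bitmap=F......... | b=[0]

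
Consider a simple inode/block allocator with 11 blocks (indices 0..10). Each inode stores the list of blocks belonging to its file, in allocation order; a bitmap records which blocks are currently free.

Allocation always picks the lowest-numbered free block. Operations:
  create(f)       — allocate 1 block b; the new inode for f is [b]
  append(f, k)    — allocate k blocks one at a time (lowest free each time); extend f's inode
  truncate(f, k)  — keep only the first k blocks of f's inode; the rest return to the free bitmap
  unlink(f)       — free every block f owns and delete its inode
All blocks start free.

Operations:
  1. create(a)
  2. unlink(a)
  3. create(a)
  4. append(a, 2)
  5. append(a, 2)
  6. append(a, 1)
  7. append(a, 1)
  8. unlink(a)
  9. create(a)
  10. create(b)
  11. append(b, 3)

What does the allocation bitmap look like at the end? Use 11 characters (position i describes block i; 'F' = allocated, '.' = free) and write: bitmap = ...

bitmap = FFFFF......

after create(a) → a:[0]  free=[F..........]
after unlink(a) →   free=[...........]
after create(a) → a:[0]  free=[F..........]
after append(a, 2) → a:[0, 1, 2]  free=[FFF........]
after append(a, 2) → a:[0, 1, 2, 3, 4]  free=[FFFFF......]
after append(a, 1) → a:[0, 1, 2, 3, 4, 5]  free=[FFFFFF.....]
after append(a, 1) → a:[0, 1, 2, 3, 4, 5, 6]  free=[FFFFFFF....]
after unlink(a) →   free=[...........]
after create(a) → a:[0]  free=[F..........]
after create(b) → a:[0], b:[1]  free=[FF.........]
after append(b, 3) → a:[0], b:[1, 2, 3, 4]  free=[FFFFF......]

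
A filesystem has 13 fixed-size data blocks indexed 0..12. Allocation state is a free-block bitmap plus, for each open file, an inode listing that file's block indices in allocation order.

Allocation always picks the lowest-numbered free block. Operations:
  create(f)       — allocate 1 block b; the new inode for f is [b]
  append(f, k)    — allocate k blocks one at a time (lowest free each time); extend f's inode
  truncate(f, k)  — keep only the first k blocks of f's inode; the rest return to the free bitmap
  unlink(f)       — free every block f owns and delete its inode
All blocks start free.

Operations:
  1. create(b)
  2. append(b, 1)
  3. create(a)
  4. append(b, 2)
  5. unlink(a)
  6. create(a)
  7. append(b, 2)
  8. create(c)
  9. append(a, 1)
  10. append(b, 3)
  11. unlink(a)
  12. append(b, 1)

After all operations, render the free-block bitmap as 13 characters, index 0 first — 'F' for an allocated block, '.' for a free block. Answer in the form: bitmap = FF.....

after create(b) → b:[0]  free=[F............]
after append(b, 1) → b:[0, 1]  free=[FF...........]
after create(a) → a:[2], b:[0, 1]  free=[FFF..........]
after append(b, 2) → a:[2], b:[0, 1, 3, 4]  free=[FFFFF........]
after unlink(a) → b:[0, 1, 3, 4]  free=[FF.FF........]
after create(a) → a:[2], b:[0, 1, 3, 4]  free=[FFFFF........]
after append(b, 2) → a:[2], b:[0, 1, 3, 4, 5, 6]  free=[FFFFFFF......]
after create(c) → a:[2], b:[0, 1, 3, 4, 5, 6], c:[7]  free=[FFFFFFFF.....]
after append(a, 1) → a:[2, 8], b:[0, 1, 3, 4, 5, 6], c:[7]  free=[FFFFFFFFF....]
after append(b, 3) → a:[2, 8], b:[0, 1, 3, 4, 5, 6, 9, 10, 11], c:[7]  free=[FFFFFFFFFFFF.]
after unlink(a) → b:[0, 1, 3, 4, 5, 6, 9, 10, 11], c:[7]  free=[FF.FFFFF.FFF.]
after append(b, 1) → b:[0, 1, 3, 4, 5, 6, 9, 10, 11, 2], c:[7]  free=[FFFFFFFF.FFF.]

bitmap = FFFFFFFF.FFF.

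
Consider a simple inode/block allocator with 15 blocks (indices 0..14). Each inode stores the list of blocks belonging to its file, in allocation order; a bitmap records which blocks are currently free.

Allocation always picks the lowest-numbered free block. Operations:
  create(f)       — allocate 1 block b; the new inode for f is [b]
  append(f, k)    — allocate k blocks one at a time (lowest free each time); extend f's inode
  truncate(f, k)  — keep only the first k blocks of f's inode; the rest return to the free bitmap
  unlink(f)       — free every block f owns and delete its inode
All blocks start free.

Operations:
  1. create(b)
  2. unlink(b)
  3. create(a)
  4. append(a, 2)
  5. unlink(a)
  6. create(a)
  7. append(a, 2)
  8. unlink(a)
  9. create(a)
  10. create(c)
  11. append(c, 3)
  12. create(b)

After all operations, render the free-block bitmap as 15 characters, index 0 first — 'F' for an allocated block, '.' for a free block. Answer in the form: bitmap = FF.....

  1. create(b)  ⇒  F..............  {b→[0]}
  2. unlink(b)  ⇒  ...............  {}
  3. create(a)  ⇒  F..............  {a→[0]}
  4. append(a, 2)  ⇒  FFF............  {a→[0, 1, 2]}
  5. unlink(a)  ⇒  ...............  {}
  6. create(a)  ⇒  F..............  {a→[0]}
  7. append(a, 2)  ⇒  FFF............  {a→[0, 1, 2]}
  8. unlink(a)  ⇒  ...............  {}
  9. create(a)  ⇒  F..............  {a→[0]}
  10. create(c)  ⇒  FF.............  {a→[0]; c→[1]}
  11. append(c, 3)  ⇒  FFFFF..........  {a→[0]; c→[1, 2, 3, 4]}
  12. create(b)  ⇒  FFFFFF.........  {a→[0]; b→[5]; c→[1, 2, 3, 4]}

bitmap = FFFFFF.........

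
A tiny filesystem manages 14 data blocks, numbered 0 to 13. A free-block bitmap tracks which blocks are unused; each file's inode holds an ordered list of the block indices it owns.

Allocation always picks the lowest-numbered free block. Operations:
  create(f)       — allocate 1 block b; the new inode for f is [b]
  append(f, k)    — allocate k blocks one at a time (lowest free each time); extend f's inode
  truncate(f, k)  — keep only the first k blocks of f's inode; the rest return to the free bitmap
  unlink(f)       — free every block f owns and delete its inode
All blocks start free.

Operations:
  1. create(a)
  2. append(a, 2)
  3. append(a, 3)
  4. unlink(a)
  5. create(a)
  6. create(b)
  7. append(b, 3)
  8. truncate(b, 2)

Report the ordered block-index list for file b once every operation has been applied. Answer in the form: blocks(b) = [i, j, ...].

create(a): bitmap=F............. | a=[0]
append(a, 2): bitmap=FFF........... | a=[0, 1, 2]
append(a, 3): bitmap=FFFFFF........ | a=[0, 1, 2, 3, 4, 5]
unlink(a): bitmap=.............. | 
create(a): bitmap=F............. | a=[0]
create(b): bitmap=FF............ | a=[0] b=[1]
append(b, 3): bitmap=FFFFF......... | a=[0] b=[1, 2, 3, 4]
truncate(b, 2): bitmap=FFF........... | a=[0] b=[1, 2]

blocks(b) = [1, 2]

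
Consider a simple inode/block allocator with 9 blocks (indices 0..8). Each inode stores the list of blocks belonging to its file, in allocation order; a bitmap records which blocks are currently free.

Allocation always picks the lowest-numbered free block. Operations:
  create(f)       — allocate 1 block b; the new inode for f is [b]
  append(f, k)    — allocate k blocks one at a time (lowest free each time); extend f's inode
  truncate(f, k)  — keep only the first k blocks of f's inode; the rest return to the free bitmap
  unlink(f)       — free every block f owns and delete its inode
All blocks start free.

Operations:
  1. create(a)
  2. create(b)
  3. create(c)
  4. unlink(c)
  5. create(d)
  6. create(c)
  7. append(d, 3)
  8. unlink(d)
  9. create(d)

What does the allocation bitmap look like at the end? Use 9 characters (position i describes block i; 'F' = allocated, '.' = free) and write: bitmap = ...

bitmap = FFFF.....

after create(a) → a:[0]  free=[F........]
after create(b) → a:[0], b:[1]  free=[FF.......]
after create(c) → a:[0], b:[1], c:[2]  free=[FFF......]
after unlink(c) → a:[0], b:[1]  free=[FF.......]
after create(d) → a:[0], b:[1], d:[2]  free=[FFF......]
after create(c) → a:[0], b:[1], c:[3], d:[2]  free=[FFFF.....]
after append(d, 3) → a:[0], b:[1], c:[3], d:[2, 4, 5, 6]  free=[FFFFFFF..]
after unlink(d) → a:[0], b:[1], c:[3]  free=[FF.F.....]
after create(d) → a:[0], b:[1], c:[3], d:[2]  free=[FFFF.....]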